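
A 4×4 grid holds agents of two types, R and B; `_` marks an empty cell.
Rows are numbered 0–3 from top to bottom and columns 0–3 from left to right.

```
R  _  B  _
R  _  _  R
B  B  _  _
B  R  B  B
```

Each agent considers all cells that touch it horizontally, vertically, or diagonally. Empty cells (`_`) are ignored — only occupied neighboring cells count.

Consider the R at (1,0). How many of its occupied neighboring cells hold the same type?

Occupied neighbors of (1,0): (0,0)=R, (2,0)=B, (2,1)=B.
Same type (R): 1 of 3.

1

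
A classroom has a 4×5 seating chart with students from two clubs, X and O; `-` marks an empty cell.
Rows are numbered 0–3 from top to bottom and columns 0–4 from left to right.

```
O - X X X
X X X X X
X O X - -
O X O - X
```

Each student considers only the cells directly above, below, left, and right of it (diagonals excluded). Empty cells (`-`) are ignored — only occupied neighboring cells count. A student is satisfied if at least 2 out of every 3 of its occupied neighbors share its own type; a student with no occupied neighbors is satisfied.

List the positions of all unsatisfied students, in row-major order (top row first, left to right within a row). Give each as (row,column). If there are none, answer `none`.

(0,0)O 0/1 unhappy
(0,2)X 2/2 ok
(0,3)X 3/3 ok
(0,4)X 2/2 ok
(1,0)X 2/3 ok
(1,1)X 2/3 ok
(1,2)X 4/4 ok
(1,3)X 3/3 ok
(1,4)X 2/2 ok
(2,0)X 1/3 unhappy
(2,1)O 0/4 unhappy
(2,2)X 1/3 unhappy
(3,0)O 0/2 unhappy
(3,1)X 0/3 unhappy
(3,2)O 0/2 unhappy
(3,4)X 0/0 ok

(0,0), (2,0), (2,1), (2,2), (3,0), (3,1), (3,2)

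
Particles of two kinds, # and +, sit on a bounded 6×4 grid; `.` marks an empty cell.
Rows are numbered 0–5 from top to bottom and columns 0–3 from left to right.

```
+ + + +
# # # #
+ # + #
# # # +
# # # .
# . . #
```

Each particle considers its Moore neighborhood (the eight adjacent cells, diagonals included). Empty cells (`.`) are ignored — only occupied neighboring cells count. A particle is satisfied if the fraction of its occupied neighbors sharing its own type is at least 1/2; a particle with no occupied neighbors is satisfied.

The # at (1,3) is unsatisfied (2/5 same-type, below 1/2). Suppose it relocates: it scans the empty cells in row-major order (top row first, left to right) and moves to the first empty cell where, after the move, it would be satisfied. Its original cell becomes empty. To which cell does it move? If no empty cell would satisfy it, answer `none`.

(4,3)

Vacating (1,3). Empty cells in order:
  (4,3): 3/4 same-type → satisfied — stop here.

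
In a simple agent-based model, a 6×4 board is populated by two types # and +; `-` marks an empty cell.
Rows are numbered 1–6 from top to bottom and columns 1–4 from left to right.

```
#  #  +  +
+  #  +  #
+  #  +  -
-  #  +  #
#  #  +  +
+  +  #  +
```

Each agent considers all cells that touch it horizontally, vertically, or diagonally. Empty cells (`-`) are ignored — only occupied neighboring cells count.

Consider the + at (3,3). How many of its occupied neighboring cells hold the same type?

Occupied neighbors of (3,3): (2,2)=#, (2,3)=+, (2,4)=#, (3,2)=#, (4,2)=#, (4,3)=+, (4,4)=#.
Same type (+): 2 of 7.

2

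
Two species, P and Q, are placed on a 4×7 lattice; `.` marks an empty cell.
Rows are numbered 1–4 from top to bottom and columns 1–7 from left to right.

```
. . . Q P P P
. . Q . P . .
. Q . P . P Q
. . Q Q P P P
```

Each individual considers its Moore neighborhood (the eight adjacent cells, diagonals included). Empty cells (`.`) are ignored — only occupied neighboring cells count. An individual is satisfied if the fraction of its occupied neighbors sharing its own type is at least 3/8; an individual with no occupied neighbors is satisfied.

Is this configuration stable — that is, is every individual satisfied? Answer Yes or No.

(1,4)Q 1/3 unhappy
(1,5)P 2/3 ok
(1,6)P 3/3 ok
(1,7)P 1/1 ok
(2,3)Q 2/3 ok
(2,5)P 4/5 ok
(3,2)Q 2/2 ok
(3,4)P 2/5 ok
(3,6)P 4/5 ok
(3,7)Q 0/3 unhappy
(4,3)Q 2/3 ok
(4,4)Q 1/3 unhappy
(4,5)P 3/4 ok
(4,6)P 3/4 ok
(4,7)P 2/3 ok
For instance (1,4) has only 1/3 same-type neighbors, below 3/8.

No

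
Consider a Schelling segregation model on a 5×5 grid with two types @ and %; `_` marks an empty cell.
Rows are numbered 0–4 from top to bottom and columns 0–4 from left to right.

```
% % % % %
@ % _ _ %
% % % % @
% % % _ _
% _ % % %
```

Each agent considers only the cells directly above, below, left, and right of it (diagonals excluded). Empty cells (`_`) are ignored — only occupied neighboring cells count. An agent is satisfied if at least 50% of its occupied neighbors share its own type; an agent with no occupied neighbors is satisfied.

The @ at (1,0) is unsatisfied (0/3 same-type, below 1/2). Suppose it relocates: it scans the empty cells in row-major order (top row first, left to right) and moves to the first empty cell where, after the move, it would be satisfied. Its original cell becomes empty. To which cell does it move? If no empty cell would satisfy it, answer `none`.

Vacating (1,0). Empty cells in order:
  (1,2): 0/3 same-type → still unsatisfied.
  (1,3): 0/3 same-type → still unsatisfied.
  (3,3): 0/3 same-type → still unsatisfied.
  (3,4): 1/2 same-type → satisfied — stop here.

(3,4)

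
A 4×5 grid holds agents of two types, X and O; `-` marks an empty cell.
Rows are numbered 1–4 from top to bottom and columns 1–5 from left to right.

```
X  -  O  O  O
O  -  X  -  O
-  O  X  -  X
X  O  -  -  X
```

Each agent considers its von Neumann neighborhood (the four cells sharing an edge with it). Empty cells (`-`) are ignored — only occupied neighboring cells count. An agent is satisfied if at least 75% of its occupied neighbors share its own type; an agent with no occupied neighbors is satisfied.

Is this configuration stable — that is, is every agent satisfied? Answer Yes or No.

No

Row 1: (1,1)X 0/1 not · (1,3)O 1/2 not · (1,4)O 2/2 satisfied · (1,5)O 2/2 satisfied
Row 2: (2,1)O 0/1 not · (2,3)X 1/2 not · (2,5)O 1/2 not
Row 3: (3,2)O 1/2 not · (3,3)X 1/2 not · (3,5)X 1/2 not
Row 4: (4,1)X 0/1 not · (4,2)O 1/2 not · (4,5)X 1/1 satisfied
For instance (1,1) has only 0/1 same-type neighbors, below 3/4.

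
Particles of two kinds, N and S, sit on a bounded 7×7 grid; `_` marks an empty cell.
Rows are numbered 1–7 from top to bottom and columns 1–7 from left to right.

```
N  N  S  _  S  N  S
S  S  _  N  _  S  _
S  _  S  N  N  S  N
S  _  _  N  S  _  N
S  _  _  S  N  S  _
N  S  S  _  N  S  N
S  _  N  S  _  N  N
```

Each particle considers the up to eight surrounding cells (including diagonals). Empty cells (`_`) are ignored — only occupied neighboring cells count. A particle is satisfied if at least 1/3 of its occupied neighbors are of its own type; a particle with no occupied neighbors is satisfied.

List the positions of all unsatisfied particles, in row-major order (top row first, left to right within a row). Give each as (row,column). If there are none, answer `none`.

(1,1)N 1/3 ok
(1,2)N 1/4 unhappy
(1,3)S 1/3 ok
(1,5)S 1/3 ok
(1,6)N 0/3 unhappy
(1,7)S 1/2 ok
(2,1)S 2/4 ok
(2,2)S 4/6 ok
(2,4)N 2/5 ok
(2,6)S 3/6 ok
(3,1)S 3/3 ok
(3,3)S 1/4 unhappy
(3,4)N 3/5 ok
(3,5)N 3/6 ok
(3,6)S 2/5 ok
(3,7)N 1/3 ok
(4,1)S 2/2 ok
(4,4)N 3/6 ok
(4,5)S 3/7 ok
(4,7)N 1/3 ok
(5,1)S 2/3 ok
(5,4)S 2/5 ok
(5,5)N 2/6 ok
(5,6)S 2/6 ok
(6,1)N 0/3 unhappy
(6,2)S 3/5 ok
(6,3)S 3/4 ok
(6,5)N 2/6 ok
(6,6)S 1/6 unhappy
(6,7)N 2/4 ok
(7,1)S 1/2 ok
(7,3)N 0/3 unhappy
(7,4)S 1/3 ok
(7,6)N 3/4 ok
(7,7)N 2/3 ok

(1,2), (1,6), (3,3), (6,1), (6,6), (7,3)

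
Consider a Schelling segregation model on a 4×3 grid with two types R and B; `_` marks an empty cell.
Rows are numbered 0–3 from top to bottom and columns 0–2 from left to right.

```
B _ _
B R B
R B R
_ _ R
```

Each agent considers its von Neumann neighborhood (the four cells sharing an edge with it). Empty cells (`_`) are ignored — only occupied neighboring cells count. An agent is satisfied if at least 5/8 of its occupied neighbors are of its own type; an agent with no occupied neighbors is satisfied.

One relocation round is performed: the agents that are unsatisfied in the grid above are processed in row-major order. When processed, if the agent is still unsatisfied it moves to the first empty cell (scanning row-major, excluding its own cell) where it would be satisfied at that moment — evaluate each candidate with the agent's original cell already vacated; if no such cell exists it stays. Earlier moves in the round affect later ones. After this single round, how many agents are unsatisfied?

Initially unsatisfied (in order): (1,0), (1,1), (1,2), (2,0), (2,1), (2,2).
  (1,0) → (0,2).
  (1,1) → (3,0).
  (1,2) → (0,1).
  (2,0) → (3,1).
  (2,1) → (1,0).
  (2,2): now satisfied by earlier moves; stays.
Resulting grid:
B B B
B _ _
_ _ R
R R R
All satisfied now.

0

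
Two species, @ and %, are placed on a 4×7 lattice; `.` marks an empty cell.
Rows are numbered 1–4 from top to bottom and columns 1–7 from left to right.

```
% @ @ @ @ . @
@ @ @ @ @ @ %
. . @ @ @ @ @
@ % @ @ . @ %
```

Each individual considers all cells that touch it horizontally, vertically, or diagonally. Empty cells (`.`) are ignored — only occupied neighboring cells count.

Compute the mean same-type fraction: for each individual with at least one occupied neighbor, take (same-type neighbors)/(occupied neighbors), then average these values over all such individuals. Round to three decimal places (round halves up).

0.680

Row 1: (1,1)% 0/3 · (1,2)@ 4/5 · (1,3)@ 5/5 · (1,4)@ 5/5 · (1,5)@ 4/4 · (1,7)@ 1/2
Row 2: (2,1)@ 2/3 · (2,2)@ 5/6 · (2,3)@ 7/7 · (2,4)@ 8/8 · (2,5)@ 7/7 · (2,6)@ 6/7 · (2,7)% 0/4
Row 3: (3,3)@ 6/7 · (3,4)@ 7/7 · (3,5)@ 7/7 · (3,6)@ 5/7 · (3,7)@ 3/5
Row 4: (4,1)@ 0/1 · (4,2)% 0/3 · (4,3)@ 3/4 · (4,4)@ 4/4 · (4,6)@ 3/4 · (4,7)% 0/3
Sum over 24 individuals: 0/3 + 4/5 + 5/5 + 5/5 + 4/4 + 1/2 + 2/3 + 5/6 + 7/7 + 8/8 + 7/7 + 6/7 + 0/4 + 6/7 + 7/7 + 7/7 + 5/7 + 3/5 + 0/1 + 0/3 + 3/4 + 4/4 + 3/4 + 0/3 = 1143/70; mean = 1143/70 ÷ 24 = 381/560 = 0.680357… → 0.680.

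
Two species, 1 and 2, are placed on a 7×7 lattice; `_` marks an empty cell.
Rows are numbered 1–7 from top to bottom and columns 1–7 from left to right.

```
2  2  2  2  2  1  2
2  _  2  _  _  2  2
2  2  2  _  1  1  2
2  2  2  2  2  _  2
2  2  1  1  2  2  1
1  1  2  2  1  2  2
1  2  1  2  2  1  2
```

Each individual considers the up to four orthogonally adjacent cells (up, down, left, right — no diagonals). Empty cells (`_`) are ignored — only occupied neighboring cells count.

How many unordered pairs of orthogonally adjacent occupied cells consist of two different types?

Scan each occupied cell's neighbors to the right and below so each pair is counted once.
Row 1: 2(1,1)–2(1,2)= 2(1,1)–2(2,1)= 2(1,2)–2(1,3)= 2(1,3)–2(1,4)= 2(1,3)–2(2,3)= 2(1,4)–2(1,5)= 2(1,5)–1(1,6)≠ 1(1,6)–2(1,7)≠ 1(1,6)–2(2,6)≠ 2(1,7)–2(2,7)=  → 3/10 unlike.
Row 2: 2(2,1)–2(3,1)= 2(2,3)–2(3,3)= 2(2,6)–2(2,7)= 2(2,6)–1(3,6)≠ 2(2,7)–2(3,7)=  → 1/5 unlike.
Row 3: 2(3,1)–2(3,2)= 2(3,1)–2(4,1)= 2(3,2)–2(3,3)= 2(3,2)–2(4,2)= 2(3,3)–2(4,3)= 1(3,5)–1(3,6)= 1(3,5)–2(4,5)≠ 1(3,6)–2(3,7)≠ 2(3,7)–2(4,7)=  → 2/9 unlike.
Row 4: 2(4,1)–2(4,2)= 2(4,1)–2(5,1)= 2(4,2)–2(4,3)= 2(4,2)–2(5,2)= 2(4,3)–2(4,4)= 2(4,3)–1(5,3)≠ 2(4,4)–2(4,5)= 2(4,4)–1(5,4)≠ 2(4,5)–2(5,5)= 2(4,7)–1(5,7)≠  → 3/10 unlike.
Row 5: 2(5,1)–2(5,2)= 2(5,1)–1(6,1)≠ 2(5,2)–1(5,3)≠ 2(5,2)–1(6,2)≠ 1(5,3)–1(5,4)= 1(5,3)–2(6,3)≠ 1(5,4)–2(5,5)≠ 1(5,4)–2(6,4)≠ 2(5,5)–2(5,6)= 2(5,5)–1(6,5)≠ 2(5,6)–1(5,7)≠ 2(5,6)–2(6,6)= 1(5,7)–2(6,7)≠  → 9/13 unlike.
Row 6: 1(6,1)–1(6,2)= 1(6,1)–1(7,1)= 1(6,2)–2(6,3)≠ 1(6,2)–2(7,2)≠ 2(6,3)–2(6,4)= 2(6,3)–1(7,3)≠ 2(6,4)–1(6,5)≠ 2(6,4)–2(7,4)= 1(6,5)–2(6,6)≠ 1(6,5)–2(7,5)≠ 2(6,6)–2(6,7)= 2(6,6)–1(7,6)≠ 2(6,7)–2(7,7)=  → 7/13 unlike.
Row 7: 1(7,1)–2(7,2)≠ 2(7,2)–1(7,3)≠ 1(7,3)–2(7,4)≠ 2(7,4)–2(7,5)= 2(7,5)–1(7,6)≠ 1(7,6)–2(7,7)≠  → 5/6 unlike.
Total adjacent occupied pairs: 66; unlike-type pairs: 30.

30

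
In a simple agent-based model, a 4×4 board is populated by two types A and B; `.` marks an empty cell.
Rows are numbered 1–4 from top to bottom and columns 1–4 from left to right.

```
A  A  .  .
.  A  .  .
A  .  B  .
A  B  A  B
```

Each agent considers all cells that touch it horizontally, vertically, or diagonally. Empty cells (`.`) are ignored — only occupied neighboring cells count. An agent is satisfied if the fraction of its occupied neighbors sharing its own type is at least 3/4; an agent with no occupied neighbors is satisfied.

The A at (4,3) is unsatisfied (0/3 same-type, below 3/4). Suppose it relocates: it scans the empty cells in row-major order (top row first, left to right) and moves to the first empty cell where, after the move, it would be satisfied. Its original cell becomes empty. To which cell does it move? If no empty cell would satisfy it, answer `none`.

(1,3)

Vacating (4,3). Empty cells in order:
  (1,3): 2/2 same-type → satisfied — stop here.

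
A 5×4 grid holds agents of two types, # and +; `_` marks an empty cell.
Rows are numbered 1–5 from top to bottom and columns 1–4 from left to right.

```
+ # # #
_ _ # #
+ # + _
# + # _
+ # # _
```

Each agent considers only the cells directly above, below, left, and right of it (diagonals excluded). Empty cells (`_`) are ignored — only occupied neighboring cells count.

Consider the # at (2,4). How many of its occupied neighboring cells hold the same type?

Occupied neighbors of (2,4): (1,4)=#, (2,3)=#.
Same type (#): 2 of 2.

2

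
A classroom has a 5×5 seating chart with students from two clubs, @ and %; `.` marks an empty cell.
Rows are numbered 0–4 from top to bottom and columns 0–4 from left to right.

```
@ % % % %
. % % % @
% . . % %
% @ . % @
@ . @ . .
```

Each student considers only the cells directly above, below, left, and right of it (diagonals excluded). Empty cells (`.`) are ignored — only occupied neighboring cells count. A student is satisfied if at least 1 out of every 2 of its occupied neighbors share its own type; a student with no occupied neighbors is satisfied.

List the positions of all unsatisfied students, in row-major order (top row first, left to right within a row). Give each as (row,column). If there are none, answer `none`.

(0,0)@ 0/1 ✗
(0,1)% 2/3 ✓
(0,2)% 3/3 ✓
(0,3)% 3/3 ✓
(0,4)% 1/2 ✓
(1,1)% 2/2 ✓
(1,2)% 3/3 ✓
(1,3)% 3/4 ✓
(1,4)@ 0/3 ✗
(2,0)% 1/1 ✓
(2,3)% 3/3 ✓
(2,4)% 1/3 ✗
(3,0)% 1/3 ✗
(3,1)@ 0/1 ✗
(3,3)% 1/2 ✓
(3,4)@ 0/2 ✗
(4,0)@ 0/1 ✗
(4,2)@ 0/0 ✓

(0,0), (1,4), (2,4), (3,0), (3,1), (3,4), (4,0)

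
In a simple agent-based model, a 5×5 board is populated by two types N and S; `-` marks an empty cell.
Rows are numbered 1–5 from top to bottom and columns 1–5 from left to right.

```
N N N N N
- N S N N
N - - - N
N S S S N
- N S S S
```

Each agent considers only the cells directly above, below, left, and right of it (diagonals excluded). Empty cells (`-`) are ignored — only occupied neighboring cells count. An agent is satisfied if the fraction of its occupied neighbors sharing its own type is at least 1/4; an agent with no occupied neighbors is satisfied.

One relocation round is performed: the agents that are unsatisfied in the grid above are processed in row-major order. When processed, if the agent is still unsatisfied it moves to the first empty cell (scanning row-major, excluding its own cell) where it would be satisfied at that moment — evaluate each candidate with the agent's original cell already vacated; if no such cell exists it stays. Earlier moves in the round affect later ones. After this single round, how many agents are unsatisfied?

Initially unsatisfied (in order): (2,3), (5,2).
  (2,3) → (3,2).
  (5,2) → (2,1).
Resulting grid:
N N N N N
N N - N N
N S - - N
N S S S N
- - S S S
All satisfied now.

0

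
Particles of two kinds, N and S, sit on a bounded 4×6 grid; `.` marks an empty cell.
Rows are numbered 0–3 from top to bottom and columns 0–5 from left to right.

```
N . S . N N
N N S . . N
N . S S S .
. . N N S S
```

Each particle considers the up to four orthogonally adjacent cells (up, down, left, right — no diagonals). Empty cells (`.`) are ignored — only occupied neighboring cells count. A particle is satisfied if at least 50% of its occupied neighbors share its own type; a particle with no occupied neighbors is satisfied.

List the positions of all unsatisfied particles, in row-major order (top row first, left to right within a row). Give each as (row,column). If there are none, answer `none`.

(0,0)N 1/1 ok
(0,2)S 1/1 ok
(0,4)N 1/1 ok
(0,5)N 2/2 ok
(1,0)N 3/3 ok
(1,1)N 1/2 ok
(1,2)S 2/3 ok
(1,5)N 1/1 ok
(2,0)N 1/1 ok
(2,2)S 2/3 ok
(2,3)S 2/3 ok
(2,4)S 2/2 ok
(3,2)N 1/2 ok
(3,3)N 1/3 unhappy
(3,4)S 2/3 ok
(3,5)S 1/1 ok

(3,3)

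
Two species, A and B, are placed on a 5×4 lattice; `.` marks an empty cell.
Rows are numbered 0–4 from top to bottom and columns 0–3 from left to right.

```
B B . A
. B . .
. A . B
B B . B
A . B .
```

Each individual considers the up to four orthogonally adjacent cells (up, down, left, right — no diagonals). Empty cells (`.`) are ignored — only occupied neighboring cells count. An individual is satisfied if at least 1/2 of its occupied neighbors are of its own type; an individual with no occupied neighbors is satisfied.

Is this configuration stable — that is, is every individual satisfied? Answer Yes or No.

No

(0,0)B 1/1 ✓
(0,1)B 2/2 ✓
(0,3)A 0/0 ✓
(1,1)B 1/2 ✓
(2,1)A 0/2 ✗
(2,3)B 1/1 ✓
(3,0)B 1/2 ✓
(3,1)B 1/2 ✓
(3,3)B 1/1 ✓
(4,0)A 0/1 ✗
(4,2)B 0/0 ✓
For instance (2,1) has only 0/2 same-type neighbors, below 1/2.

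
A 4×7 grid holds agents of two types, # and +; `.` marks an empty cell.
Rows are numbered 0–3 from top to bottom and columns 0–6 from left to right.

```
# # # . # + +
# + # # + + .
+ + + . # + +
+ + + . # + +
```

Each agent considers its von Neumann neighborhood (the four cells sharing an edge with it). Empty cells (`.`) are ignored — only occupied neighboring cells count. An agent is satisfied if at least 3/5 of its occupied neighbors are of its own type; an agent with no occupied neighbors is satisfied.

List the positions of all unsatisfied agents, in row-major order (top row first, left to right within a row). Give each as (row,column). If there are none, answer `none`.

Row 0: (0,0)# 2/2 ✓ · (0,1)# 2/3 ✓ · (0,2)# 2/2 ✓ · (0,4)# 0/2 ✗ · (0,5)+ 2/3 ✓ · (0,6)+ 1/1 ✓
Row 1: (1,0)# 1/3 ✗ · (1,1)+ 1/4 ✗ · (1,2)# 2/4 ✗ · (1,3)# 1/2 ✗ · (1,4)+ 1/4 ✗ · (1,5)+ 3/3 ✓
Row 2: (2,0)+ 2/3 ✓ · (2,1)+ 4/4 ✓ · (2,2)+ 2/3 ✓ · (2,4)# 1/3 ✗ · (2,5)+ 3/4 ✓ · (2,6)+ 2/2 ✓
Row 3: (3,0)+ 2/2 ✓ · (3,1)+ 3/3 ✓ · (3,2)+ 2/2 ✓ · (3,4)# 1/2 ✗ · (3,5)+ 2/3 ✓ · (3,6)+ 2/2 ✓

(0,4), (1,0), (1,1), (1,2), (1,3), (1,4), (2,4), (3,4)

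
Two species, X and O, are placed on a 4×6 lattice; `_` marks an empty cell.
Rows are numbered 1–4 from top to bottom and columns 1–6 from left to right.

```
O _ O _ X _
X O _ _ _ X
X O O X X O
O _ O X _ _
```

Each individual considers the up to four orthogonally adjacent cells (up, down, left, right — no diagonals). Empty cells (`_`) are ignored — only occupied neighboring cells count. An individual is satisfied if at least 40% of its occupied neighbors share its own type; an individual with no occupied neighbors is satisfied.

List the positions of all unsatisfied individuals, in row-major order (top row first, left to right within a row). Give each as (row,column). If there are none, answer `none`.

(1,1)O 0/1 unhappy
(1,3)O 0/0 ok
(1,5)X 0/0 ok
(2,1)X 1/3 unhappy
(2,2)O 1/2 ok
(2,6)X 0/1 unhappy
(3,1)X 1/3 unhappy
(3,2)O 2/3 ok
(3,3)O 2/3 ok
(3,4)X 2/3 ok
(3,5)X 1/2 ok
(3,6)O 0/2 unhappy
(4,1)O 0/1 unhappy
(4,3)O 1/2 ok
(4,4)X 1/2 ok

(1,1), (2,1), (2,6), (3,1), (3,6), (4,1)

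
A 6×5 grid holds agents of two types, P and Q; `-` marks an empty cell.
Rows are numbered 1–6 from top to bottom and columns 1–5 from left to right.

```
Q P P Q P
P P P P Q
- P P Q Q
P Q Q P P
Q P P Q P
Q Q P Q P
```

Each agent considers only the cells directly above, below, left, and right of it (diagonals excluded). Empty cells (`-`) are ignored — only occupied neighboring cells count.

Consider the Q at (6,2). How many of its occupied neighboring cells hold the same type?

Occupied neighbors of (6,2): (5,2)=P, (6,1)=Q, (6,3)=P.
Same type (Q): 1 of 3.

1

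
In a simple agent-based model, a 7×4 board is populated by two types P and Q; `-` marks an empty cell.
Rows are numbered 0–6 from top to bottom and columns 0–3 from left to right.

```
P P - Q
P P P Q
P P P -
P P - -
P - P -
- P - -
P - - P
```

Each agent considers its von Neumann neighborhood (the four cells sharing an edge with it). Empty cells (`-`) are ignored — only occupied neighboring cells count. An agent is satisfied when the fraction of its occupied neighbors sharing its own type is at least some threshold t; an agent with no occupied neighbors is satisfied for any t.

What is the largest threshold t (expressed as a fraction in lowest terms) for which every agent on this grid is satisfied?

1/2

(0,0)P 2/2
(0,1)P 2/2
(0,3)Q 1/1
(1,0)P 3/3
(1,1)P 4/4
(1,2)P 2/3
(1,3)Q 1/2
(2,0)P 3/3
(2,1)P 4/4
(2,2)P 2/2
(3,0)P 3/3
(3,1)P 2/2
(4,0)P 1/1
(4,2)P — no occupied neighbors
(5,1)P — no occupied neighbors
(6,0)P — no occupied neighbors
(6,3)P — no occupied neighbors
The smallest same-type fraction is 1/2 at (1,3), which reduces to 1/2. Any threshold above that leaves this agent unsatisfied.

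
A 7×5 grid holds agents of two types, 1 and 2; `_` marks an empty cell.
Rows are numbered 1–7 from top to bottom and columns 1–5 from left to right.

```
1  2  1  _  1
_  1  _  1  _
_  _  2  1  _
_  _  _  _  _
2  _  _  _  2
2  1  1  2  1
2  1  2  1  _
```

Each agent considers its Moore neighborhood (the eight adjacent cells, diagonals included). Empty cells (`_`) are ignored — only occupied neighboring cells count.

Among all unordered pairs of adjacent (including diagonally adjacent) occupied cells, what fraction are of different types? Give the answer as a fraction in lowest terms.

Scan each occupied cell's neighbors to the right and below (and the two forward diagonals) so each pair is counted once.
Row 1: 1(1,1)–2(1,2)≠ 1(1,1)–1(2,2)= 2(1,2)–1(1,3)≠ 2(1,2)–1(2,2)≠ 1(1,3)–1(2,4)= 1(1,3)–1(2,2)= 1(1,5)–1(2,4)=  → 3/7 unlike.
Row 2: 1(2,2)–2(3,3)≠ 1(2,4)–1(3,4)= 1(2,4)–2(3,3)≠  → 2/3 unlike.
Row 3: 2(3,3)–1(3,4)≠  → 1/1 unlike.
Row 5: 2(5,1)–2(6,1)= 2(5,1)–1(6,2)≠ 2(5,5)–1(6,5)≠ 2(5,5)–2(6,4)=  → 2/4 unlike.
Row 6: 2(6,1)–1(6,2)≠ 2(6,1)–2(7,1)= 2(6,1)–1(7,2)≠ 1(6,2)–1(6,3)= 1(6,2)–1(7,2)= 1(6,2)–2(7,3)≠ 1(6,2)–2(7,1)≠ 1(6,3)–2(6,4)≠ 1(6,3)–2(7,3)≠ 1(6,3)–1(7,4)= 1(6,3)–1(7,2)= 2(6,4)–1(6,5)≠ 2(6,4)–1(7,4)≠ 2(6,4)–2(7,3)= 1(6,5)–1(7,4)=  → 8/15 unlike.
Row 7: 2(7,1)–1(7,2)≠ 1(7,2)–2(7,3)≠ 2(7,3)–1(7,4)≠  → 3/3 unlike.
Total adjacent occupied pairs: 33; unlike-type pairs: 19.
19/33 is already in lowest terms.

19/33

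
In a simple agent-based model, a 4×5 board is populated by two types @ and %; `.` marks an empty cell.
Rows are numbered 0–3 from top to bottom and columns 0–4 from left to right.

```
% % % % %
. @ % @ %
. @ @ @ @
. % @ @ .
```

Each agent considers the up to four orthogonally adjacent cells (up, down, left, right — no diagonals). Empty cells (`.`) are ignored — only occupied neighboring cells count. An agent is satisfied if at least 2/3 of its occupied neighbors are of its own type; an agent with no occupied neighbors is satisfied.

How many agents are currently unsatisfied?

Row 0: (0,0)% 1/1 ✓ · (0,1)% 2/3 ✓ · (0,2)% 3/3 ✓ · (0,3)% 2/3 ✓ · (0,4)% 2/2 ✓
Row 1: (1,1)@ 1/3 ✗ · (1,2)% 1/4 ✗ · (1,3)@ 1/4 ✗ · (1,4)% 1/3 ✗
Row 2: (2,1)@ 2/3 ✓ · (2,2)@ 3/4 ✓ · (2,3)@ 4/4 ✓ · (2,4)@ 1/2 ✗
Row 3: (3,1)% 0/2 ✗ · (3,2)@ 2/3 ✓ · (3,3)@ 2/2 ✓
Unsatisfied: (1,1), (1,2), (1,3), (1,4), (2,4), (3,1) — 6 in total.

6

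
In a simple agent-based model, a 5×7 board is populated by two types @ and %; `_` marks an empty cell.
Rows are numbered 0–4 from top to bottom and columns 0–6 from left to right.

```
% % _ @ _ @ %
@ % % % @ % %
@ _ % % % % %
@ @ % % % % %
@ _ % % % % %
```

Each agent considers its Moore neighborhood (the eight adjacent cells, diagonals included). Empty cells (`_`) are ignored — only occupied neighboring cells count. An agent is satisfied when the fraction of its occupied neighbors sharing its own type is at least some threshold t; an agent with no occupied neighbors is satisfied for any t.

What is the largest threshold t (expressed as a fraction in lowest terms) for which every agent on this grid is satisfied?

1/4

Row 0: (0,0)% 2/3 · (0,1)% 3/4 · (0,3)@ 1/3 · (0,5)@ 1/4 · (0,6)% 2/3
Row 1: (1,0)@ 1/4 · (1,1)% 4/6 · (1,2)% 5/6 · (1,3)% 4/6 · (1,4)@ 2/7 · (1,5)% 5/7 · (1,6)% 4/5
Row 2: (2,0)@ 3/4 · (2,2)% 6/7 · (2,3)% 7/8 · (2,4)% 7/8 · (2,5)% 7/8 · (2,6)% 5/5
Row 3: (3,0)@ 3/3 · (3,1)@ 3/6 · (3,2)% 5/6 · (3,3)% 8/8 · (3,4)% 8/8 · (3,5)% 8/8 · (3,6)% 5/5
Row 4: (4,0)@ 2/2 · (4,2)% 3/4 · (4,3)% 5/5 · (4,4)% 5/5 · (4,5)% 5/5 · (4,6)% 3/3
The smallest same-type fraction is 1/4 at (0,5), which reduces to 1/4. Any threshold above that leaves this agent unsatisfied.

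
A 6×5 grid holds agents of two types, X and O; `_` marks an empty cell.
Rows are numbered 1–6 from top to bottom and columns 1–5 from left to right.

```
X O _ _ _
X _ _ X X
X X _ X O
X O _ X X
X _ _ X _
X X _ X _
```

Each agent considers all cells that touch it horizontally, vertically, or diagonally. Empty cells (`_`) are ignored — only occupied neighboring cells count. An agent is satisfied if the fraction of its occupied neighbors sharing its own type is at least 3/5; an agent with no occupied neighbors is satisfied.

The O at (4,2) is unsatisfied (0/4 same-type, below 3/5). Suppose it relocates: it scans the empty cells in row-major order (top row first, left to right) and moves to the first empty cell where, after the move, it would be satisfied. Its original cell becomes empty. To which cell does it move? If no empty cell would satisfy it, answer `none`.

none

Vacating (4,2). Empty cells in order:
  (1,3): 1/2 same-type → still unsatisfied.
  (1,4): 0/2 same-type → still unsatisfied.
  (1,5): 0/2 same-type → still unsatisfied.
  (2,2): 1/5 same-type → still unsatisfied.
  (2,3): 1/4 same-type → still unsatisfied.
  (3,3): 0/4 same-type → still unsatisfied.
  (4,3): 0/4 same-type → still unsatisfied.
  (5,2): 0/4 same-type → still unsatisfied.
  (5,3): 0/4 same-type → still unsatisfied.
  (5,5): 0/4 same-type → still unsatisfied.
  (6,3): 0/3 same-type → still unsatisfied.
  (6,5): 0/2 same-type → still unsatisfied.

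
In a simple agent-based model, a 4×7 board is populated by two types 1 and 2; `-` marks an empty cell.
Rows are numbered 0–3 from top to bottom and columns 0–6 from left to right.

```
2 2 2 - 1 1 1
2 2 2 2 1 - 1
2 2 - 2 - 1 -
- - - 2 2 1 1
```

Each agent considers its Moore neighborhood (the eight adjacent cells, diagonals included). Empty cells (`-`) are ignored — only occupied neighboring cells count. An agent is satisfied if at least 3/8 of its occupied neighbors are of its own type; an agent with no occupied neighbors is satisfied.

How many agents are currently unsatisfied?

Row 0: (0,0)2 3/3 satisfied · (0,1)2 5/5 satisfied · (0,2)2 4/4 satisfied · (0,4)1 2/3 satisfied · (0,5)1 4/4 satisfied · (0,6)1 2/2 satisfied
Row 1: (1,0)2 5/5 satisfied · (1,1)2 7/7 satisfied · (1,2)2 6/6 satisfied · (1,3)2 3/5 satisfied · (1,4)1 3/5 satisfied · (1,6)1 3/3 satisfied
Row 2: (2,0)2 3/3 satisfied · (2,1)2 4/4 satisfied · (2,3)2 4/5 satisfied · (2,5)1 4/5 satisfied
Row 3: (3,3)2 2/2 satisfied · (3,4)2 2/4 satisfied · (3,5)1 2/3 satisfied · (3,6)1 2/2 satisfied
Every one meets the threshold.

0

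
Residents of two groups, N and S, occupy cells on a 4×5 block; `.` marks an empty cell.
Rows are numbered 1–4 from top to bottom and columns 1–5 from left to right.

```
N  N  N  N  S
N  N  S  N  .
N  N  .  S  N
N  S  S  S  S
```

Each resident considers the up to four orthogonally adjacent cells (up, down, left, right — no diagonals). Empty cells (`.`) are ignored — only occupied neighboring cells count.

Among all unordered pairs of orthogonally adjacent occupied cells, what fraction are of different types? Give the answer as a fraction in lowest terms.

Scan each occupied cell's neighbors to the right and below so each pair is counted once.
Row 1: N(1,1)–N(1,2)= N(1,1)–N(2,1)= N(1,2)–N(1,3)= N(1,2)–N(2,2)= N(1,3)–N(1,4)= N(1,3)–S(2,3)≠ N(1,4)–S(1,5)≠ N(1,4)–N(2,4)=  → 2/8 unlike.
Row 2: N(2,1)–N(2,2)= N(2,1)–N(3,1)= N(2,2)–S(2,3)≠ N(2,2)–N(3,2)= S(2,3)–N(2,4)≠ N(2,4)–S(3,4)≠  → 3/6 unlike.
Row 3: N(3,1)–N(3,2)= N(3,1)–N(4,1)= N(3,2)–S(4,2)≠ S(3,4)–N(3,5)≠ S(3,4)–S(4,4)= N(3,5)–S(4,5)≠  → 3/6 unlike.
Row 4: N(4,1)–S(4,2)≠ S(4,2)–S(4,3)= S(4,3)–S(4,4)= S(4,4)–S(4,5)=  → 1/4 unlike.
Total adjacent occupied pairs: 24; unlike-type pairs: 9.
9/24 reduces to 3/8.

3/8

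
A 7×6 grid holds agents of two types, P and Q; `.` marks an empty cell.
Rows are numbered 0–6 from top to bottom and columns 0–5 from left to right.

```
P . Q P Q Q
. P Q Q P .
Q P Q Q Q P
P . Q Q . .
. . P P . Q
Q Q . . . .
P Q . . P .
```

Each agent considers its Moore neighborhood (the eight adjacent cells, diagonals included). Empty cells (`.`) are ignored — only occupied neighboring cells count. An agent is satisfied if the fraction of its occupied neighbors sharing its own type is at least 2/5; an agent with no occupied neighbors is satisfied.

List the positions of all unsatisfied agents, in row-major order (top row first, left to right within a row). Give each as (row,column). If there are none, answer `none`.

(0,3), (1,1), (1,4), (2,0), (2,1), (4,2), (4,3), (6,0)

(0,0)P 1/1 ok
(0,2)Q 2/4 ok
(0,3)P 1/5 unhappy
(0,4)Q 2/4 ok
(0,5)Q 1/2 ok
(1,1)P 2/6 unhappy
(1,2)Q 4/7 ok
(1,3)Q 6/8 ok
(1,4)P 2/7 unhappy
(2,0)Q 0/3 unhappy
(2,1)P 2/6 unhappy
(2,2)Q 5/7 ok
(2,3)Q 6/7 ok
(2,4)Q 3/5 ok
(2,5)P 1/2 ok
(3,0)P 1/2 ok
(3,2)Q 3/6 ok
(3,3)Q 4/6 ok
(4,2)P 1/4 unhappy
(4,3)P 1/3 unhappy
(4,5)Q 0/0 ok
(5,0)Q 2/3 ok
(5,1)Q 2/4 ok
(6,0)P 0/3 unhappy
(6,1)Q 2/3 ok
(6,4)P 0/0 ok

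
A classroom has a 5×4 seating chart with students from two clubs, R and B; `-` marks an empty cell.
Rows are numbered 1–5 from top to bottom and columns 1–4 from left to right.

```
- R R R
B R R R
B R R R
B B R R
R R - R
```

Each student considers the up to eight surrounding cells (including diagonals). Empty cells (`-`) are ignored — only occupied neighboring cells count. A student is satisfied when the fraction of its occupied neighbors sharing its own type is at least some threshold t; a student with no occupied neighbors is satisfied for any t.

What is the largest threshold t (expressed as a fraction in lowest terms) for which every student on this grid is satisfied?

1/4

(1,2)R 3/4
(1,3)R 5/5
(1,4)R 3/3
(2,1)B 1/4
(2,2)R 5/7
(2,3)R 8/8
(2,4)R 5/5
(3,1)B 3/5
(3,2)R 4/8
(3,3)R 7/8
(3,4)R 5/5
(4,1)B 2/5
(4,2)B 2/7
(4,3)R 6/7
(4,4)R 4/4
(5,1)R 1/3
(5,2)R 2/4
(5,4)R 2/2
The smallest same-type fraction is 1/4 at (2,1), which reduces to 1/4. Any threshold above that leaves this student unsatisfied.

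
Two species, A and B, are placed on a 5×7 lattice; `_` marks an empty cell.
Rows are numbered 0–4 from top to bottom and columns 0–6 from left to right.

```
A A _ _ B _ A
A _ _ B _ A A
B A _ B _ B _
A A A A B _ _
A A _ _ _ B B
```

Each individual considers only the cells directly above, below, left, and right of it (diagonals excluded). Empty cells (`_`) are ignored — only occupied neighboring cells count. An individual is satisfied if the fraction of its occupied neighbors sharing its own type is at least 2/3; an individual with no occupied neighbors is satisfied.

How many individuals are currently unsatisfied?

(0,0)A 2/2 ✓
(0,1)A 1/1 ✓
(0,4)B 0/0 ✓
(0,6)A 1/1 ✓
(1,0)A 1/2 ✗
(1,3)B 1/1 ✓
(1,5)A 1/2 ✗
(1,6)A 2/2 ✓
(2,0)B 0/3 ✗
(2,1)A 1/2 ✗
(2,3)B 1/2 ✗
(2,5)B 0/1 ✗
(3,0)A 2/3 ✓
(3,1)A 4/4 ✓
(3,2)A 2/2 ✓
(3,3)A 1/3 ✗
(3,4)B 0/1 ✗
(4,0)A 2/2 ✓
(4,1)A 2/2 ✓
(4,5)B 1/1 ✓
(4,6)B 1/1 ✓
Unsatisfied: (1,0), (1,5), (2,0), (2,1), (2,3), (2,5), (3,3), (3,4) — 8 in total.

8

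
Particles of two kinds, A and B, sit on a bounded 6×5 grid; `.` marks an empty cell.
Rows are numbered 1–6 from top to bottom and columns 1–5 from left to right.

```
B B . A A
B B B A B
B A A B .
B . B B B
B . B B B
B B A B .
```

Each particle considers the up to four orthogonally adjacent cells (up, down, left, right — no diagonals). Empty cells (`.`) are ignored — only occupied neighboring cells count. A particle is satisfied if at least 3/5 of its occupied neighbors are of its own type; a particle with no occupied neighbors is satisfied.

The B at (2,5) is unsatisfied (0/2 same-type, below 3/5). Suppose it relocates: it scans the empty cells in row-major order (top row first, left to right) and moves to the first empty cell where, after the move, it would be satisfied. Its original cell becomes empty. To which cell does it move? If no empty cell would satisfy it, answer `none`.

(1,3)

Vacating (2,5). Empty cells in order:
  (1,3): 2/3 same-type → satisfied — stop here.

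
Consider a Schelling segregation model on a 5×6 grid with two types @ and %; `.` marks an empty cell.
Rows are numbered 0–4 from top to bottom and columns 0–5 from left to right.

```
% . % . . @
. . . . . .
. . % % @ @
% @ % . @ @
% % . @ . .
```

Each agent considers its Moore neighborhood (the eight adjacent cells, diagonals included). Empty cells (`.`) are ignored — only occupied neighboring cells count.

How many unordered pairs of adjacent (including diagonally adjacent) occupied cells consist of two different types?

8

Scan each occupied cell's neighbors to the right and below (and the two forward diagonals) so each pair is counted once.
Row 2: %(2,2)–%(2,3)= %(2,2)–%(3,2)= %(2,2)–@(3,1)≠ %(2,3)–@(2,4)≠ %(2,3)–@(3,4)≠ %(2,3)–%(3,2)= @(2,4)–@(2,5)= @(2,4)–@(3,4)= @(2,4)–@(3,5)= @(2,5)–@(3,5)= @(2,5)–@(3,4)=  → 3/11 unlike.
Row 3: %(3,0)–@(3,1)≠ %(3,0)–%(4,0)= %(3,0)–%(4,1)= @(3,1)–%(3,2)≠ @(3,1)–%(4,1)≠ @(3,1)–%(4,0)≠ %(3,2)–@(4,3)≠ %(3,2)–%(4,1)= @(3,4)–@(3,5)= @(3,4)–@(4,3)=  → 5/10 unlike.
Row 4: %(4,0)–%(4,1)=  → 0/1 unlike.
Total adjacent occupied pairs: 22; unlike-type pairs: 8.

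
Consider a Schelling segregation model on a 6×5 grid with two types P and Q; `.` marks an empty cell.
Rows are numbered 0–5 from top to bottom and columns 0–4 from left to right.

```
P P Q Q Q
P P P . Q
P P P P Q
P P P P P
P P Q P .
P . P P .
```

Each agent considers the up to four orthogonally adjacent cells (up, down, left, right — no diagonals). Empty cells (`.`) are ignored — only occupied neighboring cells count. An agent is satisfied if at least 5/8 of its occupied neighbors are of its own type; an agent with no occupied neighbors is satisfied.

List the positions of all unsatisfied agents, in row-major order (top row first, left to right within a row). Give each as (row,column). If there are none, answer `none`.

(0,2), (2,4), (3,4), (4,2), (5,2)

(0,0)P 2/2 ✓
(0,1)P 2/3 ✓
(0,2)Q 1/3 ✗
(0,3)Q 2/2 ✓
(0,4)Q 2/2 ✓
(1,0)P 3/3 ✓
(1,1)P 4/4 ✓
(1,2)P 2/3 ✓
(1,4)Q 2/2 ✓
(2,0)P 3/3 ✓
(2,1)P 4/4 ✓
(2,2)P 4/4 ✓
(2,3)P 2/3 ✓
(2,4)Q 1/3 ✗
(3,0)P 3/3 ✓
(3,1)P 4/4 ✓
(3,2)P 3/4 ✓
(3,3)P 4/4 ✓
(3,4)P 1/2 ✗
(4,0)P 3/3 ✓
(4,1)P 2/3 ✓
(4,2)Q 0/4 ✗
(4,3)P 2/3 ✓
(5,0)P 1/1 ✓
(5,2)P 1/2 ✗
(5,3)P 2/2 ✓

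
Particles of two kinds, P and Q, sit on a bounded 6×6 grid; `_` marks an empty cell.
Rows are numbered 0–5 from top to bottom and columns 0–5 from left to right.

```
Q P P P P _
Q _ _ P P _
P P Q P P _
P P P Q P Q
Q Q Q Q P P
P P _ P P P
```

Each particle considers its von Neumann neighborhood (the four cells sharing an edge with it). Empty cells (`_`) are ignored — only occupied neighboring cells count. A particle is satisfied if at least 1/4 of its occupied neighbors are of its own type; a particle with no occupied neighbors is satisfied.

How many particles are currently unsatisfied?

Row 0: (0,0)Q 1/2 ok · (0,1)P 1/2 ok · (0,2)P 2/2 ok · (0,3)P 3/3 ok · (0,4)P 2/2 ok
Row 1: (1,0)Q 1/2 ok · (1,3)P 3/3 ok · (1,4)P 3/3 ok
Row 2: (2,0)P 2/3 ok · (2,1)P 2/3 ok · (2,2)Q 0/3 unhappy · (2,3)P 2/4 ok · (2,4)P 3/3 ok
Row 3: (3,0)P 2/3 ok · (3,1)P 3/4 ok · (3,2)P 1/4 ok · (3,3)Q 1/4 ok · (3,4)P 2/4 ok · (3,5)Q 0/2 unhappy
Row 4: (4,0)Q 1/3 ok · (4,1)Q 2/4 ok · (4,2)Q 2/3 ok · (4,3)Q 2/4 ok · (4,4)P 3/4 ok · (4,5)P 2/3 ok
Row 5: (5,0)P 1/2 ok · (5,1)P 1/2 ok · (5,3)P 1/2 ok · (5,4)P 3/3 ok · (5,5)P 2/2 ok
Unsatisfied: (2,2), (3,5) — 2 in total.

2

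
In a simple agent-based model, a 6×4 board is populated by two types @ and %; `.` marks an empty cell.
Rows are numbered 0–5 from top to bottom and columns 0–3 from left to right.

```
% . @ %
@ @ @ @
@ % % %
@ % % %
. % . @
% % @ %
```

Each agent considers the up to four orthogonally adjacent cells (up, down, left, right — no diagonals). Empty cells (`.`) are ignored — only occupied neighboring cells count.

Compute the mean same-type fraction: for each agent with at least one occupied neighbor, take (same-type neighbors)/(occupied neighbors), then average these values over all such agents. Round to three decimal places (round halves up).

Row 0: (0,0)% 0/1 · (0,2)@ 1/2 · (0,3)% 0/2
Row 1: (1,0)@ 2/3 · (1,1)@ 2/3 · (1,2)@ 3/4 · (1,3)@ 1/3
Row 2: (2,0)@ 2/3 · (2,1)% 2/4 · (2,2)% 3/4 · (2,3)% 2/3
Row 3: (3,0)@ 1/2 · (3,1)% 3/4 · (3,2)% 3/3 · (3,3)% 2/3
Row 4: (4,1)% 2/2 · (4,3)@ 0/2
Row 5: (5,0)% 1/1 · (5,1)% 2/3 · (5,2)@ 0/2 · (5,3)% 0/2
Sum over 21 agents: 0/1 + 1/2 + 0/2 + 2/3 + 2/3 + 3/4 + 1/3 + 2/3 + 2/4 + 3/4 + 2/3 + 1/2 + 3/4 + 3/3 + 2/3 + 2/2 + 0/2 + 1/1 + 2/3 + 0/2 + 0/2 = 133/12; mean = 133/12 ÷ 21 = 19/36 = 0.527777… → 0.528.

0.528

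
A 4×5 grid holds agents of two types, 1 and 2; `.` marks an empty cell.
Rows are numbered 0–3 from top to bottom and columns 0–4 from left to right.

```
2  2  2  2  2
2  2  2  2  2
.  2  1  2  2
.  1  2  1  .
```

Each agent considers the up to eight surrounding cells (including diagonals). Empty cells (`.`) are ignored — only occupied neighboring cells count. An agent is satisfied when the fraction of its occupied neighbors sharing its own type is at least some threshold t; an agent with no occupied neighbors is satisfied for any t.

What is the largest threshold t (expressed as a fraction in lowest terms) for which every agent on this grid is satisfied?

(0,0)2 3/3
(0,1)2 5/5
(0,2)2 5/5
(0,3)2 5/5
(0,4)2 3/3
(1,0)2 4/4
(1,1)2 6/7
(1,2)2 7/8
(1,3)2 7/8
(1,4)2 5/5
(2,1)2 4/6
(2,2)1 2/8
(2,3)2 5/7
(2,4)2 3/4
(3,1)1 1/3
(3,2)2 2/5
(3,3)1 1/4
The smallest same-type fraction is 2/8 at (2,2), which reduces to 1/4. Any threshold above that leaves this agent unsatisfied.

1/4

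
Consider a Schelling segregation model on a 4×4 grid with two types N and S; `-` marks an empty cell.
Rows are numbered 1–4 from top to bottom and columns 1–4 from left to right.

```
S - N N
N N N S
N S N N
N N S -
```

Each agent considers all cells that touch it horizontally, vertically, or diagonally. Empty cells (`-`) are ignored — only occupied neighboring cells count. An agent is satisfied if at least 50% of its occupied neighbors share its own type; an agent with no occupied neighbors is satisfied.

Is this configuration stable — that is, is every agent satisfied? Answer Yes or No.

Row 1: (1,1)S 0/2 ✗ · (1,3)N 3/4 ✓ · (1,4)N 2/3 ✓
Row 2: (2,1)N 2/4 ✓ · (2,2)N 5/7 ✓ · (2,3)N 5/7 ✓ · (2,4)S 0/5 ✗
Row 3: (3,1)N 4/5 ✓ · (3,2)S 1/8 ✗ · (3,3)N 4/7 ✓ · (3,4)N 2/4 ✓
Row 4: (4,1)N 2/3 ✓ · (4,2)N 3/5 ✓ · (4,3)S 1/4 ✗
For instance (1,1) has only 0/2 same-type neighbors, below 1/2.

No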